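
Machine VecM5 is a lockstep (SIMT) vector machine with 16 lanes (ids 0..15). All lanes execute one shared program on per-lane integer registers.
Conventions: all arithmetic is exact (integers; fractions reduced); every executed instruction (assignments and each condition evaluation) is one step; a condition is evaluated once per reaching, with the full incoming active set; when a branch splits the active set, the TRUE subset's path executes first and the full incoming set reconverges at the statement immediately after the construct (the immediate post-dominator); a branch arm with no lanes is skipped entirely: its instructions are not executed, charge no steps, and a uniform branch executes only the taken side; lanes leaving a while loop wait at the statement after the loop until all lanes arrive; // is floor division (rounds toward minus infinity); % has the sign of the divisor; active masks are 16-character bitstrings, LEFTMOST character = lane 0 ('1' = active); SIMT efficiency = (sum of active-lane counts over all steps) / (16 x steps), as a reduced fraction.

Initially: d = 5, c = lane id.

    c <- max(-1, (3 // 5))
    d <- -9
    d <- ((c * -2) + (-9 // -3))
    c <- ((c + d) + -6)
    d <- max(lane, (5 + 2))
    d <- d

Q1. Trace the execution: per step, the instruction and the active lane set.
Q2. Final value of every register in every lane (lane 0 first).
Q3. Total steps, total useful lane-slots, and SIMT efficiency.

step 0: c <- max(-1, (3 // 5))       1111111111111111
step 1: d <- -9                      1111111111111111
step 2: d <- ((c * -2) + (-9 // -3)) 1111111111111111
step 3: c <- ((c + d) + -6)          1111111111111111
step 4: d <- max(lane, (5 + 2))      1111111111111111
step 5: d <- d                       1111111111111111

Answer: 6 steps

d: 7,7,7,7,7,7,7,7,8,9,10,11,12,13,14,15
c: -3,-3,-3,-3,-3,-3,-3,-3,-3,-3,-3,-3,-3,-3,-3,-3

steps = 6; useful = 96; efficiency = 96/96 = 1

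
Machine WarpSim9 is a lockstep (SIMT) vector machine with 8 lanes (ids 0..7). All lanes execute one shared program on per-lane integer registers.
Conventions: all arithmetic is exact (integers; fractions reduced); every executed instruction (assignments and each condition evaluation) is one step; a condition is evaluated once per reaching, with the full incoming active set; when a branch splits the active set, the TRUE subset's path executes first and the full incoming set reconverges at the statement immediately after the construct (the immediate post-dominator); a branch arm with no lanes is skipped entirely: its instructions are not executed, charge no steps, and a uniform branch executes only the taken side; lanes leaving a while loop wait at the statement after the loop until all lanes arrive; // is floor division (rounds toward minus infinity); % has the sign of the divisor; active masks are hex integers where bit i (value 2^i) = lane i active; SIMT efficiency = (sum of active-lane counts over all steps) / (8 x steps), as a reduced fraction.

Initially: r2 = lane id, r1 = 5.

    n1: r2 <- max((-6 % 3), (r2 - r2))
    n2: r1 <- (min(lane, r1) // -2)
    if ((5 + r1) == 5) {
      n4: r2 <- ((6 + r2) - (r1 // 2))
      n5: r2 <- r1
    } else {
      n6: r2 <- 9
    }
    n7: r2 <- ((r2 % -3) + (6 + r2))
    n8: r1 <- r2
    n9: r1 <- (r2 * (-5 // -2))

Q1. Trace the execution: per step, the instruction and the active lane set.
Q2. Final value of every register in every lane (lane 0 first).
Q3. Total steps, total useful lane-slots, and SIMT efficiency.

step 0: r2 <- max((-6 % 3), (r2 - r2)) 0xff
step 1: r1 <- (min(lane, r1) // -2)  0xff
step 2: eval ((5 + r1) == 5)         0xff
step 3: r2 <- ((6 + r2) - (r1 // 2)) 0x01
step 4: r2 <- r1                     0x01
step 5: r2 <- 9                      0xfe
step 6: r2 <- ((r2 % -3) + (6 + r2)) 0xff
step 7: r1 <- r2                     0xff
step 8: r1 <- (r2 * (-5 // -2))      0xff

Answer: 9 steps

r2: 6,15,15,15,15,15,15,15
r1: 12,30,30,30,30,30,30,30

steps = 9; useful = 57; efficiency = 57/72 = 19/24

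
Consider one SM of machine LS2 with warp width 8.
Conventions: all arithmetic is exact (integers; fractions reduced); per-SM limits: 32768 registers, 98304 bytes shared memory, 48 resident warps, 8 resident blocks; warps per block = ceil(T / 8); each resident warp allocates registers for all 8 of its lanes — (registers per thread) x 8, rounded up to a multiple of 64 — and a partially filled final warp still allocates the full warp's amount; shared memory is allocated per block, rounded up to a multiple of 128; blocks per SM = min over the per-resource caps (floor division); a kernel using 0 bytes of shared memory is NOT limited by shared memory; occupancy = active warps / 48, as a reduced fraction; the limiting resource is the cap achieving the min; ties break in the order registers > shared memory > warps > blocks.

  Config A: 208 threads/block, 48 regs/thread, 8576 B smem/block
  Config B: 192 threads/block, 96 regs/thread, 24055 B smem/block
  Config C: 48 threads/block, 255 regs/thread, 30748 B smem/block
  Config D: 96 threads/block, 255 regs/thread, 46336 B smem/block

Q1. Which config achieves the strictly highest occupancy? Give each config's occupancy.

occupancies: A 13/24, B 1/2, C 1/4, D 1/4

Answer: A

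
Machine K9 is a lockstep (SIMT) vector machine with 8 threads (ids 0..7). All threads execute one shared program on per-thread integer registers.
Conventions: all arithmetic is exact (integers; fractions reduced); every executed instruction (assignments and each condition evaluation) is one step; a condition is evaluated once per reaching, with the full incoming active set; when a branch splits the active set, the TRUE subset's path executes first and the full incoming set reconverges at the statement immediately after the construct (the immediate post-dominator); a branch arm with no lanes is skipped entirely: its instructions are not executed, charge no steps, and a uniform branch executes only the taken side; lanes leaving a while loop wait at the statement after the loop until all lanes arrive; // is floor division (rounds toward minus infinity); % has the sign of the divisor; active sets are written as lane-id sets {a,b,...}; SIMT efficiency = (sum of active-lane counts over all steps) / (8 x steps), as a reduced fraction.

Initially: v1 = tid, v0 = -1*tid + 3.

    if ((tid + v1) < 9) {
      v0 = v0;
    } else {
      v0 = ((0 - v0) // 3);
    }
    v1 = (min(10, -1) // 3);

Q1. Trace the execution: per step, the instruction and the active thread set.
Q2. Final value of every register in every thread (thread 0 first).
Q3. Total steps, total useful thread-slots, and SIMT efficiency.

step 0: eval ((tid + v1) < 9)        {0,1,2,3,4,5,6,7}
step 1: v0 <- v0                     {0,1,2,3,4}
step 2: v0 <- ((0 - v0) // 3)        {5,6,7}
step 3: v1 <- (min(10, -1) // 3)     {0,1,2,3,4,5,6,7}

Answer: 4 steps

v1: -1,-1,-1,-1,-1,-1,-1,-1
v0: 3,2,1,0,-1,0,1,1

steps = 4; useful = 24; efficiency = 24/32 = 3/4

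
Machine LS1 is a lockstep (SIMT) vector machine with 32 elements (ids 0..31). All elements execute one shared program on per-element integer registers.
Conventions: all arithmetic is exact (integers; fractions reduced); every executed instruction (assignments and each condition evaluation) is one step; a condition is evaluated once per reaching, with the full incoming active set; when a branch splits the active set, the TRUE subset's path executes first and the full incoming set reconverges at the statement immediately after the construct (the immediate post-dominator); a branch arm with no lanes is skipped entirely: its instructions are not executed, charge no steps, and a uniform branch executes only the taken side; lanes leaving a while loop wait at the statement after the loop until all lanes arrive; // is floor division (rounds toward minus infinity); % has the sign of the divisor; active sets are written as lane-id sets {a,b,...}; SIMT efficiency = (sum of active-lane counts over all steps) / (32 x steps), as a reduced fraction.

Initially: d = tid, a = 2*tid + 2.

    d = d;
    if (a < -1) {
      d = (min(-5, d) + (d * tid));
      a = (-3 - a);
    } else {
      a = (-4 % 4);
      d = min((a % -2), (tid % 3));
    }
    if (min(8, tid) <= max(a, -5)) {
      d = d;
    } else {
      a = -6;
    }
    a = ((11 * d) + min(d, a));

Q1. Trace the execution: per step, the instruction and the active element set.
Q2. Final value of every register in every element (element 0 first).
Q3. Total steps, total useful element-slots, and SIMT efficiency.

step 0: d <- d                       {0,1,2,3,4,5,6,7,8,9,10,11,12,13,14,15,16,17,18,19,20,21,22,23,24,25,26,27,28,29,30,31}
step 1: eval (a < -1)                {0,1,2,3,4,5,6,7,8,9,10,11,12,13,14,15,16,17,18,19,20,21,22,23,24,25,26,27,28,29,30,31}
step 2: a <- (-4 % 4)                {0,1,2,3,4,5,6,7,8,9,10,11,12,13,14,15,16,17,18,19,20,21,22,23,24,25,26,27,28,29,30,31}
step 3: d <- min((a % -2), (tid % 3)) {0,1,2,3,4,5,6,7,8,9,10,11,12,13,14,15,16,17,18,19,20,21,22,23,24,25,26,27,28,29,30,31}
step 4: eval (min(8, tid) <= max(a, -5)) {0,1,2,3,4,5,6,7,8,9,10,11,12,13,14,15,16,17,18,19,20,21,22,23,24,25,26,27,28,29,30,31}
step 5: d <- d                       {0}
step 6: a <- -6                      {1,2,3,4,5,6,7,8,9,10,11,12,13,14,15,16,17,18,19,20,21,22,23,24,25,26,27,28,29,30,31}
step 7: a <- ((11 * d) + min(d, a))  {0,1,2,3,4,5,6,7,8,9,10,11,12,13,14,15,16,17,18,19,20,21,22,23,24,25,26,27,28,29,30,31}

Answer: 8 steps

d: 0,0,0,0,0,0,0,0,0,0,0,0,0,0,0,0,0,0,0,0,0,0,0,0,0,0,0,0,0,0,0,0
a: 0,-6,-6,-6,-6,-6,-6,-6,-6,-6,-6,-6,-6,-6,-6,-6,-6,-6,-6,-6,-6,-6,-6,-6,-6,-6,-6,-6,-6,-6,-6,-6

steps = 8; useful = 224; efficiency = 224/256 = 7/8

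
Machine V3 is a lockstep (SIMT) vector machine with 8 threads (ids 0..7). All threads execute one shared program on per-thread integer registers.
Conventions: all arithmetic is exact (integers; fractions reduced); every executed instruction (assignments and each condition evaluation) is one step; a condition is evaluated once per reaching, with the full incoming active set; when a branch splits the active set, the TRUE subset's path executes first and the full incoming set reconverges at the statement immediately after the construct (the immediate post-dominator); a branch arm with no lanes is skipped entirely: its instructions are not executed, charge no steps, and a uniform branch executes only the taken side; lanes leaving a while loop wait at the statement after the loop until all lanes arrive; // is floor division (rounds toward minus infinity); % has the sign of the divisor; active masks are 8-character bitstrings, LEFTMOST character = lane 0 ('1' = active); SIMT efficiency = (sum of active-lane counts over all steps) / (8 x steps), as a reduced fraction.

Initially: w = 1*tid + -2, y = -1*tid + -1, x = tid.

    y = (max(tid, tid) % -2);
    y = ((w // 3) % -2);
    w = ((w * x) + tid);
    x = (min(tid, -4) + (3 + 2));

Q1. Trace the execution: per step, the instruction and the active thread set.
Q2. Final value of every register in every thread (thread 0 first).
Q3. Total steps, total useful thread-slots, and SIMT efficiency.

step 0: y <- (max(tid, tid) % -2)    11111111
step 1: y <- ((w // 3) % -2)         11111111
step 2: w <- ((w * x) + tid)         11111111
step 3: x <- (min(tid, -4) + (3 + 2)) 11111111

Answer: 4 steps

w: 0,0,2,6,12,20,30,42
y: -1,-1,0,0,0,-1,-1,-1
x: 1,1,1,1,1,1,1,1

steps = 4; useful = 32; efficiency = 32/32 = 1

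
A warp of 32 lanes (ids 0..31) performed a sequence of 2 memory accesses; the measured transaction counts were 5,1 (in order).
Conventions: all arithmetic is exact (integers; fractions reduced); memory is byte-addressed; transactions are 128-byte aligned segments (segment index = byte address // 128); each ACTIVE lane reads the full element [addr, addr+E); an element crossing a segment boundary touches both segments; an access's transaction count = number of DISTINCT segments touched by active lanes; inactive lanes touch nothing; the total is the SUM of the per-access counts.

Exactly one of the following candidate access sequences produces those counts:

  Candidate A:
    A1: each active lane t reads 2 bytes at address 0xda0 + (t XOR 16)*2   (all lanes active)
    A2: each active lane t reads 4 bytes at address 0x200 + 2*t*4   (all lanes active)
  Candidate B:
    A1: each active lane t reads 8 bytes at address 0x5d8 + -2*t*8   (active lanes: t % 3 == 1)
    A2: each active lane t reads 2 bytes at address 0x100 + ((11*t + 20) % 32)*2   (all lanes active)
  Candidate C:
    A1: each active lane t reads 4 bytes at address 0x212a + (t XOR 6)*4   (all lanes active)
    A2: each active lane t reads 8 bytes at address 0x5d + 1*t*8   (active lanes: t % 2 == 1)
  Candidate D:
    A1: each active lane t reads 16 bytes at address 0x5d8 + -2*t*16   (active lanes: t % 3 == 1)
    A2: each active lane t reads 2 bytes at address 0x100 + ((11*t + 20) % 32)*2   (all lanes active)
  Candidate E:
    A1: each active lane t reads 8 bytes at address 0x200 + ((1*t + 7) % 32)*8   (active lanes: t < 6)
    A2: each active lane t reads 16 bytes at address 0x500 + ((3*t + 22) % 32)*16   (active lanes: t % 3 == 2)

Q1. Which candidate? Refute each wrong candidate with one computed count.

A: A1 gives 1 transaction, not 5
C: A1 gives 2 transactions, not 5
D: A1 gives 9 transactions, not 5
E: A1 gives 1 transaction, not 5
B: all counts match (5,1)

Answer: B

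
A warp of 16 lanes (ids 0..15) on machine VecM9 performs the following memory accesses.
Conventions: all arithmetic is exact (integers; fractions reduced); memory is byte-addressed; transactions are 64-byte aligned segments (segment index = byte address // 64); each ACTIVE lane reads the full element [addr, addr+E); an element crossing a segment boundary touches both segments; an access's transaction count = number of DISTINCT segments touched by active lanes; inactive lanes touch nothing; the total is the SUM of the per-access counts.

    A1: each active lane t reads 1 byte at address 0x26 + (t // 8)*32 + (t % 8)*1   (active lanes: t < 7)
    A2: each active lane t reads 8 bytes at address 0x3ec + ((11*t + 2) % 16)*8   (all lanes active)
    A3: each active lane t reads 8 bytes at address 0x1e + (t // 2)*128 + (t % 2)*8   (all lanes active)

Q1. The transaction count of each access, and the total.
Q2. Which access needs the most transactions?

A1: 1 transaction
A2: 3 transactions
A3: 8 transactions

Answer: 1,3,8; total 12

Answer: A3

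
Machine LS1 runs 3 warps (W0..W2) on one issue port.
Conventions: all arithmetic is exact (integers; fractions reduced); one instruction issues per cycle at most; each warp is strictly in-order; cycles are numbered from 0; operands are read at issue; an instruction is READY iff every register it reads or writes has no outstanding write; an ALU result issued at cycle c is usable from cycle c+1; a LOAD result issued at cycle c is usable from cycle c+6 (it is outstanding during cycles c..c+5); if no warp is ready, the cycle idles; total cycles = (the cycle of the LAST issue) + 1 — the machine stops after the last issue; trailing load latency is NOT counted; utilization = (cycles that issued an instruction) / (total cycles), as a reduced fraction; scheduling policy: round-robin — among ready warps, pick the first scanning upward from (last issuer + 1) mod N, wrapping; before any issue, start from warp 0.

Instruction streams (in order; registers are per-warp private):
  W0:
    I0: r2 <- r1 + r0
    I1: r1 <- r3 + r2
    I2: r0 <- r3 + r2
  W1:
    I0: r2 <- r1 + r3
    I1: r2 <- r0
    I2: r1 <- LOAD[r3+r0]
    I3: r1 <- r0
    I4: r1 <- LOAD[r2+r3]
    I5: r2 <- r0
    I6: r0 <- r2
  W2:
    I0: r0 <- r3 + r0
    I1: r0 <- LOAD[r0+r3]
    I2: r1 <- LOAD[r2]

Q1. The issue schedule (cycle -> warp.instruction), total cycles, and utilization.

cycle 0: W0.I0
cycle 1: W1.I0
cycle 2: W2.I0
cycle 3: W0.I1
cycle 4: W1.I1
cycle 5: W2.I1
cycle 6: W0.I2
cycle 7: W1.I2
cycle 8: W2.I2
cycle 9: idle
cycle 10: idle
cycle 11: idle
cycle 12: idle
cycle 13: W1.I3
cycle 14: W1.I4
cycle 15: W1.I5
cycle 16: W1.I6

Answer: 17 cycles, utilization 13/17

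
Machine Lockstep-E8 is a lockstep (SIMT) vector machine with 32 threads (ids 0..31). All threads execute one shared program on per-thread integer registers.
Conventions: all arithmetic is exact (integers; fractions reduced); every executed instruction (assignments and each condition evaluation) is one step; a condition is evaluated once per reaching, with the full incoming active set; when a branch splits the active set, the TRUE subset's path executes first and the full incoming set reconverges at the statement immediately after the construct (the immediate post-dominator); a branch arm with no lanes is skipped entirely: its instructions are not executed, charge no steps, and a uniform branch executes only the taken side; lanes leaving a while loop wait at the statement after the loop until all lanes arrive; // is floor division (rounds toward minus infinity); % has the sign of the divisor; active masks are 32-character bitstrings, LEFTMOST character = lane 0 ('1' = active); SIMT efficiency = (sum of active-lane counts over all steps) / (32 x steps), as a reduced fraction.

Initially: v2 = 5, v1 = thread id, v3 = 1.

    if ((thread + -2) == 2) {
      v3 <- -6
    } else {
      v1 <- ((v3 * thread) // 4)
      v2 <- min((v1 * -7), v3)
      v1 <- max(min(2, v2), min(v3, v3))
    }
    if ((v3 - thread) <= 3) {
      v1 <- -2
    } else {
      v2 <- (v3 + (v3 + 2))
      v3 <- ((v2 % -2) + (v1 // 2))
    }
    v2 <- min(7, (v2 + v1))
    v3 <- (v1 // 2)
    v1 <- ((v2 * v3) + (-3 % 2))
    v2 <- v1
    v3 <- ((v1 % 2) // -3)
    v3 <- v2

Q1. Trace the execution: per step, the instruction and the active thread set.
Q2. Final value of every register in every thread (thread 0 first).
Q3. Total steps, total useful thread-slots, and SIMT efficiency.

step 0: eval ((thread + -2) == 2)    11111111111111111111111111111111
step 1: v3 <- -6                     00001000000000000000000000000000
step 2: v1 <- ((v3 * thread) // 4)   11110111111111111111111111111111
step 3: v2 <- min((v1 * -7), v3)     11110111111111111111111111111111
step 4: v1 <- max(min(2, v2), min(v3, v3)) 11110111111111111111111111111111
step 5: eval ((v3 - thread) <= 3)    11111111111111111111111111111111
step 6: v1 <- -2                     11111111111111111111111111111111
step 7: v2 <- min(7, (v2 + v1))      11111111111111111111111111111111
step 8: v3 <- (v1 // 2)              11111111111111111111111111111111
step 9: v1 <- ((v2 * v3) + (-3 % 2)) 11111111111111111111111111111111
step 10: v2 <- v1                     11111111111111111111111111111111
step 11: v3 <- ((v1 % 2) // -3)       11111111111111111111111111111111
step 12: v3 <- v2                     11111111111111111111111111111111

Answer: 13 steps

v2: 3,3,3,3,-2,10,10,10,17,17,17,17,24,24,24,24,31,31,31,31,38,38,38,38,45,45,45,45,52,52,52,52
v1: 3,3,3,3,-2,10,10,10,17,17,17,17,24,24,24,24,31,31,31,31,38,38,38,38,45,45,45,45,52,52,52,52
v3: 3,3,3,3,-2,10,10,10,17,17,17,17,24,24,24,24,31,31,31,31,38,38,38,38,45,45,45,45,52,52,52,52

steps = 13; useful = 382; efficiency = 382/416 = 191/208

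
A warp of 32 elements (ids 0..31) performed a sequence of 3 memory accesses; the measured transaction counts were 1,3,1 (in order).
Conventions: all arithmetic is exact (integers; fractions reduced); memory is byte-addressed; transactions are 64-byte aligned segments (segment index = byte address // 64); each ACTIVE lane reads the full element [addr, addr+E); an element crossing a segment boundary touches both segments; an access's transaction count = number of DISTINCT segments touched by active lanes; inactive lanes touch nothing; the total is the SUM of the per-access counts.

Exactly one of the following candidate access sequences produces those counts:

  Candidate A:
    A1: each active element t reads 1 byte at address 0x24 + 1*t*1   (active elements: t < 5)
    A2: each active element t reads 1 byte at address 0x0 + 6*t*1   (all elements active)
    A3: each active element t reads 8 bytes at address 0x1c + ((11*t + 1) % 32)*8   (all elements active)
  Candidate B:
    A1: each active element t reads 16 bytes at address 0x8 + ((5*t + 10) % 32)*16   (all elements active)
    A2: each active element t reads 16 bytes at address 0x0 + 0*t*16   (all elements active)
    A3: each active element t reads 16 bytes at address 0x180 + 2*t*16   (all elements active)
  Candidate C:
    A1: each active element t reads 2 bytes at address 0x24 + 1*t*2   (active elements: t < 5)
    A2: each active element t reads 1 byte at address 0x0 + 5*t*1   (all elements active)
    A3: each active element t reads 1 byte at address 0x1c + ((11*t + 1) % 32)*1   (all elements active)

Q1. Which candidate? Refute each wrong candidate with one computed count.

A: A3 gives 5 transactions, not 1
B: A1 gives 9 transactions, not 1
C: all counts match (1,3,1)

Answer: C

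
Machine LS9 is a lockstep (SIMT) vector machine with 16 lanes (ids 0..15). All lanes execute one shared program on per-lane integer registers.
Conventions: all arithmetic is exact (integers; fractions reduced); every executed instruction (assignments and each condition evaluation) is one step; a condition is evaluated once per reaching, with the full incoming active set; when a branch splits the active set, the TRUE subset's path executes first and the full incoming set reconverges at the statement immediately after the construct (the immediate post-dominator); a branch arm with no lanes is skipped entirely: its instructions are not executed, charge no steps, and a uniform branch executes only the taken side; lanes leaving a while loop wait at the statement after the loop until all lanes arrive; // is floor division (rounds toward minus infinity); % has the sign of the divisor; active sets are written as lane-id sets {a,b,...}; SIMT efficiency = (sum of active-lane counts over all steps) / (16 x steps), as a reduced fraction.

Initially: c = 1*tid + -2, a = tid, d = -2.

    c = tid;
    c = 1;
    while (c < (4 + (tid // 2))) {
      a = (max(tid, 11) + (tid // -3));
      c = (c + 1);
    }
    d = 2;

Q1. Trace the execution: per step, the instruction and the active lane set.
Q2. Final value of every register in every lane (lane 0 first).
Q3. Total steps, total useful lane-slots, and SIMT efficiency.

step 0: c <- tid                     {0,1,2,3,4,5,6,7,8,9,10,11,12,13,14,15}
step 1: c <- 1                       {0,1,2,3,4,5,6,7,8,9,10,11,12,13,14,15}
step 2: eval (c < (4 + (tid // 2)))  {0,1,2,3,4,5,6,7,8,9,10,11,12,13,14,15}
step 3: a <- (max(tid, 11) + (tid // -3)) {0,1,2,3,4,5,6,7,8,9,10,11,12,13,14,15}
step 4: c <- (c + 1)                 {0,1,2,3,4,5,6,7,8,9,10,11,12,13,14,15}
step 5: eval (c < (4 + (tid // 2)))  {0,1,2,3,4,5,6,7,8,9,10,11,12,13,14,15}
step 6: a <- (max(tid, 11) + (tid // -3)) {0,1,2,3,4,5,6,7,8,9,10,11,12,13,14,15}
step 7: c <- (c + 1)                 {0,1,2,3,4,5,6,7,8,9,10,11,12,13,14,15}
step 8: eval (c < (4 + (tid // 2)))  {0,1,2,3,4,5,6,7,8,9,10,11,12,13,14,15}
step 9: a <- (max(tid, 11) + (tid // -3)) {0,1,2,3,4,5,6,7,8,9,10,11,12,13,14,15}
step 10: c <- (c + 1)                 {0,1,2,3,4,5,6,7,8,9,10,11,12,13,14,15}
step 11: eval (c < (4 + (tid // 2)))  {0,1,2,3,4,5,6,7,8,9,10,11,12,13,14,15}
step 12: a <- (max(tid, 11) + (tid // -3)) {2,3,4,5,6,7,8,9,10,11,12,13,14,15}
step 13: c <- (c + 1)                 {2,3,4,5,6,7,8,9,10,11,12,13,14,15}
step 14: eval (c < (4 + (tid // 2)))  {2,3,4,5,6,7,8,9,10,11,12,13,14,15}
step 15: a <- (max(tid, 11) + (tid // -3)) {4,5,6,7,8,9,10,11,12,13,14,15}
step 16: c <- (c + 1)                 {4,5,6,7,8,9,10,11,12,13,14,15}
step 17: eval (c < (4 + (tid // 2)))  {4,5,6,7,8,9,10,11,12,13,14,15}
step 18: a <- (max(tid, 11) + (tid // -3)) {6,7,8,9,10,11,12,13,14,15}
step 19: c <- (c + 1)                 {6,7,8,9,10,11,12,13,14,15}
step 20: eval (c < (4 + (tid // 2)))  {6,7,8,9,10,11,12,13,14,15}
step 21: a <- (max(tid, 11) + (tid // -3)) {8,9,10,11,12,13,14,15}
step 22: c <- (c + 1)                 {8,9,10,11,12,13,14,15}
step 23: eval (c < (4 + (tid // 2)))  {8,9,10,11,12,13,14,15}
step 24: a <- (max(tid, 11) + (tid // -3)) {10,11,12,13,14,15}
step 25: c <- (c + 1)                 {10,11,12,13,14,15}
step 26: eval (c < (4 + (tid // 2)))  {10,11,12,13,14,15}
step 27: a <- (max(tid, 11) + (tid // -3)) {12,13,14,15}
step 28: c <- (c + 1)                 {12,13,14,15}
step 29: eval (c < (4 + (tid // 2)))  {12,13,14,15}
step 30: a <- (max(tid, 11) + (tid // -3)) {14,15}
step 31: c <- (c + 1)                 {14,15}
step 32: eval (c < (4 + (tid // 2)))  {14,15}
step 33: d <- 2                       {0,1,2,3,4,5,6,7,8,9,10,11,12,13,14,15}

Answer: 34 steps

c: 4,4,5,5,6,6,7,7,8,8,9,9,10,10,11,11
a: 11,10,10,10,9,9,9,8,8,8,7,7,8,8,9,10
d: 2,2,2,2,2,2,2,2,2,2,2,2,2,2,2,2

steps = 34; useful = 376; efficiency = 376/544 = 47/68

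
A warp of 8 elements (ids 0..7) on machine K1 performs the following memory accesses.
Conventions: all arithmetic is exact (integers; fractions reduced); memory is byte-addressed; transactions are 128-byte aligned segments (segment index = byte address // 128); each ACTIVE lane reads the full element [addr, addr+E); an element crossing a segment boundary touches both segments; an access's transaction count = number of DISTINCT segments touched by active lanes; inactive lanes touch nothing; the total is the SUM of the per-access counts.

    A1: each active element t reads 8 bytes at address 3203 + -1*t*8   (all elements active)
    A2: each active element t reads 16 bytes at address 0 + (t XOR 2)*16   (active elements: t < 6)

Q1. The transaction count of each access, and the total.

A1: 2 transactions
A2: 1 transaction

Answer: 2,1; total 3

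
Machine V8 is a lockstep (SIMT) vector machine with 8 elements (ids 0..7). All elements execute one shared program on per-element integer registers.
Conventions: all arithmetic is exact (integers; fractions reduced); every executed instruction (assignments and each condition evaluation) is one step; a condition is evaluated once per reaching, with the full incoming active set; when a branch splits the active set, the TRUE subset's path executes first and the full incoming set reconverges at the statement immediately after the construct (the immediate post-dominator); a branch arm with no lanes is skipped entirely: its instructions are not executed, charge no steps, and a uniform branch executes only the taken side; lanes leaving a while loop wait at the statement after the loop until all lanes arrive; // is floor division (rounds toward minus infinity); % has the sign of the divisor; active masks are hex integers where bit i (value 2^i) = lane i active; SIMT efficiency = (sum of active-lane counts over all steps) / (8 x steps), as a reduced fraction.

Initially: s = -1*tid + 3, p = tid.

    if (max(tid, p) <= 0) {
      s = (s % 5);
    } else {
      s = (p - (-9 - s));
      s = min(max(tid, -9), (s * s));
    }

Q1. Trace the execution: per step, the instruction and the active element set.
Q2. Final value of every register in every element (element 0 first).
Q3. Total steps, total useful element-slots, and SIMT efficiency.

step 0: eval (max(tid, p) <= 0)      0xff
step 1: s <- (s % 5)                 0x01
step 2: s <- (p - (-9 - s))          0xfe
step 3: s <- min(max(tid, -9), (s * s)) 0xfe

Answer: 4 steps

s: 3,1,2,3,4,5,6,7
p: 0,1,2,3,4,5,6,7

steps = 4; useful = 23; efficiency = 23/32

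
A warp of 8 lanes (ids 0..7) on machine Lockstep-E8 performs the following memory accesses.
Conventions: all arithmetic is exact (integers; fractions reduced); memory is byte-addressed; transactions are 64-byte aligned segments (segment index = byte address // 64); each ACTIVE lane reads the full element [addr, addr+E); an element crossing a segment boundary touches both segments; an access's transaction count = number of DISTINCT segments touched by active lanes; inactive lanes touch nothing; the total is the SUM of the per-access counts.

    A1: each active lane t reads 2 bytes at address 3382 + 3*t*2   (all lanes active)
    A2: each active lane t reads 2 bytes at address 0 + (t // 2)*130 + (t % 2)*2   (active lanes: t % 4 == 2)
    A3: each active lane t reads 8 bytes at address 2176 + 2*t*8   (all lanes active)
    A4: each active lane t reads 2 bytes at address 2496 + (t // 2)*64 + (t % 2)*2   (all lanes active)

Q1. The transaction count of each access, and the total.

A1: 2 transactions
A2: 2 transactions
A3: 2 transactions
A4: 4 transactions

Answer: 2,2,2,4; total 10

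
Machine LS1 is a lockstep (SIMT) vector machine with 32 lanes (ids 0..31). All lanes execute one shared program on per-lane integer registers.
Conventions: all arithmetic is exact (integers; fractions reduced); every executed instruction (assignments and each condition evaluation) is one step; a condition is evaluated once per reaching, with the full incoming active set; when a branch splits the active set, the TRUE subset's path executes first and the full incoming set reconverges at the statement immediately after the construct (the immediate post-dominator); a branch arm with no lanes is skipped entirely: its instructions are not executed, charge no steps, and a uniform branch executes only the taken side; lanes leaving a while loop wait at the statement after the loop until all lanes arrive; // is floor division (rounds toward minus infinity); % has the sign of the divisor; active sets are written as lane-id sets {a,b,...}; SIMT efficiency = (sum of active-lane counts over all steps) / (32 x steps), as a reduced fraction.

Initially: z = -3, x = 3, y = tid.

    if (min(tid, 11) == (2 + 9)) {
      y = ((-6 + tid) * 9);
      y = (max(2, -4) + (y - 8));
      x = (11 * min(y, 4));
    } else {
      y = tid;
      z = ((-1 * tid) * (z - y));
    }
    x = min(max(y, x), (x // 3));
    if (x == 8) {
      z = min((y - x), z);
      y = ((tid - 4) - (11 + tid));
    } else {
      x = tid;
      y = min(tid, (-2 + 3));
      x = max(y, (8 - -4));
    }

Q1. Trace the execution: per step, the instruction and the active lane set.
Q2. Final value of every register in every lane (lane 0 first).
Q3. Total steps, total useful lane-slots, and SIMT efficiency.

step 0: eval (min(tid, 11) == (2 + 9)) {0,1,2,3,4,5,6,7,8,9,10,11,12,13,14,15,16,17,18,19,20,21,22,23,24,25,26,27,28,29,30,31}
step 1: y <- ((-6 + tid) * 9)        {11,12,13,14,15,16,17,18,19,20,21,22,23,24,25,26,27,28,29,30,31}
step 2: y <- (max(2, -4) + (y - 8))  {11,12,13,14,15,16,17,18,19,20,21,22,23,24,25,26,27,28,29,30,31}
step 3: x <- (11 * min(y, 4))        {11,12,13,14,15,16,17,18,19,20,21,22,23,24,25,26,27,28,29,30,31}
step 4: y <- tid                     {0,1,2,3,4,5,6,7,8,9,10}
step 5: z <- ((-1 * tid) * (z - y))  {0,1,2,3,4,5,6,7,8,9,10}
step 6: x <- min(max(y, x), (x // 3)) {0,1,2,3,4,5,6,7,8,9,10,11,12,13,14,15,16,17,18,19,20,21,22,23,24,25,26,27,28,29,30,31}
step 7: eval (x == 8)                {0,1,2,3,4,5,6,7,8,9,10,11,12,13,14,15,16,17,18,19,20,21,22,23,24,25,26,27,28,29,30,31}
step 8: x <- tid                     {0,1,2,3,4,5,6,7,8,9,10,11,12,13,14,15,16,17,18,19,20,21,22,23,24,25,26,27,28,29,30,31}
step 9: y <- min(tid, (-2 + 3))      {0,1,2,3,4,5,6,7,8,9,10,11,12,13,14,15,16,17,18,19,20,21,22,23,24,25,26,27,28,29,30,31}
step 10: x <- max(y, (8 - -4))        {0,1,2,3,4,5,6,7,8,9,10,11,12,13,14,15,16,17,18,19,20,21,22,23,24,25,26,27,28,29,30,31}

Answer: 11 steps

z: 0,4,10,18,28,40,54,70,88,108,130,-3,-3,-3,-3,-3,-3,-3,-3,-3,-3,-3,-3,-3,-3,-3,-3,-3,-3,-3,-3,-3
x: 12,12,12,12,12,12,12,12,12,12,12,12,12,12,12,12,12,12,12,12,12,12,12,12,12,12,12,12,12,12,12,12
y: 0,1,1,1,1,1,1,1,1,1,1,1,1,1,1,1,1,1,1,1,1,1,1,1,1,1,1,1,1,1,1,1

steps = 11; useful = 277; efficiency = 277/352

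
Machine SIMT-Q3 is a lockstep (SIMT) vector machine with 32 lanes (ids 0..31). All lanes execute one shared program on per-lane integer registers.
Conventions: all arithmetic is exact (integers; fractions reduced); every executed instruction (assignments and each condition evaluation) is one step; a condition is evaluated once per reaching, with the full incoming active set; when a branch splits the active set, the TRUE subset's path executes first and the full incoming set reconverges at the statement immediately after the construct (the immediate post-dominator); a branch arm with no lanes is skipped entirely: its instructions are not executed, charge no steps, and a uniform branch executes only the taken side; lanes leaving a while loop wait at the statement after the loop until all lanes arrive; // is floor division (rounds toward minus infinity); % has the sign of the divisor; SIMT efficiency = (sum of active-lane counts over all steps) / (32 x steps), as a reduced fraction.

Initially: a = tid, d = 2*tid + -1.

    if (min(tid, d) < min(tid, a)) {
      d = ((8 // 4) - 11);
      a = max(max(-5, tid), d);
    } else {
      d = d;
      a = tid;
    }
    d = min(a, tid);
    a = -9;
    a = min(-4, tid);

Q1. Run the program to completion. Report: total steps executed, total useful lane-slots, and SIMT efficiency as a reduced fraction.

Answer: 8 steps, 192 useful, 3/4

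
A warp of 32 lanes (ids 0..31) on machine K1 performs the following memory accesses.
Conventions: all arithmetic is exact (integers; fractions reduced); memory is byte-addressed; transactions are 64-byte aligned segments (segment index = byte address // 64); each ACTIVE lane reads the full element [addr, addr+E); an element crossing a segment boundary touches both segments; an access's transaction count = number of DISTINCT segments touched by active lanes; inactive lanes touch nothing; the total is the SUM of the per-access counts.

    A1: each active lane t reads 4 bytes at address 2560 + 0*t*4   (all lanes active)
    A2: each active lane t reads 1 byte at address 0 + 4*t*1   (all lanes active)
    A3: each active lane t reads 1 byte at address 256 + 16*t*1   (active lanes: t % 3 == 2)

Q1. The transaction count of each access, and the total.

A1: 1 transaction
A2: 2 transactions
A3: 8 transactions

Answer: 1,2,8; total 11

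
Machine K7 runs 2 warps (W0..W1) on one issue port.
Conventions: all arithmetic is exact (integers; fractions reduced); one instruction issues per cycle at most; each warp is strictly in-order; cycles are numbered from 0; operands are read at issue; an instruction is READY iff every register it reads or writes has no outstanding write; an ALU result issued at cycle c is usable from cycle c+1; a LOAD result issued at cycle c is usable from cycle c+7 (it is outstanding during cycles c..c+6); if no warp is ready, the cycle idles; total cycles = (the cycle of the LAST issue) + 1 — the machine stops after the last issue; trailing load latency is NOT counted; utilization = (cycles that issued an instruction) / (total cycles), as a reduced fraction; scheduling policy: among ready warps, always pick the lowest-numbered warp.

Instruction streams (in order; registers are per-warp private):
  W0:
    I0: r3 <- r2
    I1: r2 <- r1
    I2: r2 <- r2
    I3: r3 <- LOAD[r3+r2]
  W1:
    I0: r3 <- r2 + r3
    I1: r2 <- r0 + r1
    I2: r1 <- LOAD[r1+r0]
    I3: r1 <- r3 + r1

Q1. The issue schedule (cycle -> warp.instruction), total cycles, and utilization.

cycle 0: W0.I0
cycle 1: W0.I1
cycle 2: W0.I2
cycle 3: W0.I3
cycle 4: W1.I0
cycle 5: W1.I1
cycle 6: W1.I2
cycle 7: idle
cycle 8: idle
cycle 9: idle
cycle 10: idle
cycle 11: idle
cycle 12: idle
cycle 13: W1.I3

Answer: 14 cycles, utilization 4/7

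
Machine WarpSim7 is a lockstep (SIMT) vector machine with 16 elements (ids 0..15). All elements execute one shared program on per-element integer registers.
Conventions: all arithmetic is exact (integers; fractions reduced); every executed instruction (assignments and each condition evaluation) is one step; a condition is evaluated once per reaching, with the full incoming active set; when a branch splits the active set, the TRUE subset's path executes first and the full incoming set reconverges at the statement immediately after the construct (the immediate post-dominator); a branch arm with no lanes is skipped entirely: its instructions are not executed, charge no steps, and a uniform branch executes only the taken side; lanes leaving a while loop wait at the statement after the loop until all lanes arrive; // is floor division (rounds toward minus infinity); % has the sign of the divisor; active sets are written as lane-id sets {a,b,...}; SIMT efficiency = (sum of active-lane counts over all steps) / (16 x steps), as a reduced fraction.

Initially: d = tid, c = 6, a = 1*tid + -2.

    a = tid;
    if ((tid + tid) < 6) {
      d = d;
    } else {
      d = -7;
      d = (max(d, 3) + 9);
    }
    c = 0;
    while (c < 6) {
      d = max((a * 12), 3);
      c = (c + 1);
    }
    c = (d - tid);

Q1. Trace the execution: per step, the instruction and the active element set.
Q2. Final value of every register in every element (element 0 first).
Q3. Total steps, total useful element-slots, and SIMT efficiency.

step 0: a <- tid                     {0,1,2,3,4,5,6,7,8,9,10,11,12,13,14,15}
step 1: eval ((tid + tid) < 6)       {0,1,2,3,4,5,6,7,8,9,10,11,12,13,14,15}
step 2: d <- d                       {0,1,2}
step 3: d <- -7                      {3,4,5,6,7,8,9,10,11,12,13,14,15}
step 4: d <- (max(d, 3) + 9)         {3,4,5,6,7,8,9,10,11,12,13,14,15}
step 5: c <- 0                       {0,1,2,3,4,5,6,7,8,9,10,11,12,13,14,15}
step 6: eval (c < 6)                 {0,1,2,3,4,5,6,7,8,9,10,11,12,13,14,15}
step 7: d <- max((a * 12), 3)        {0,1,2,3,4,5,6,7,8,9,10,11,12,13,14,15}
step 8: c <- (c + 1)                 {0,1,2,3,4,5,6,7,8,9,10,11,12,13,14,15}
step 9: eval (c < 6)                 {0,1,2,3,4,5,6,7,8,9,10,11,12,13,14,15}
step 10: d <- max((a * 12), 3)        {0,1,2,3,4,5,6,7,8,9,10,11,12,13,14,15}
step 11: c <- (c + 1)                 {0,1,2,3,4,5,6,7,8,9,10,11,12,13,14,15}
step 12: eval (c < 6)                 {0,1,2,3,4,5,6,7,8,9,10,11,12,13,14,15}
step 13: d <- max((a * 12), 3)        {0,1,2,3,4,5,6,7,8,9,10,11,12,13,14,15}
step 14: c <- (c + 1)                 {0,1,2,3,4,5,6,7,8,9,10,11,12,13,14,15}
step 15: eval (c < 6)                 {0,1,2,3,4,5,6,7,8,9,10,11,12,13,14,15}
step 16: d <- max((a * 12), 3)        {0,1,2,3,4,5,6,7,8,9,10,11,12,13,14,15}
step 17: c <- (c + 1)                 {0,1,2,3,4,5,6,7,8,9,10,11,12,13,14,15}
step 18: eval (c < 6)                 {0,1,2,3,4,5,6,7,8,9,10,11,12,13,14,15}
step 19: d <- max((a * 12), 3)        {0,1,2,3,4,5,6,7,8,9,10,11,12,13,14,15}
step 20: c <- (c + 1)                 {0,1,2,3,4,5,6,7,8,9,10,11,12,13,14,15}
step 21: eval (c < 6)                 {0,1,2,3,4,5,6,7,8,9,10,11,12,13,14,15}
step 22: d <- max((a * 12), 3)        {0,1,2,3,4,5,6,7,8,9,10,11,12,13,14,15}
step 23: c <- (c + 1)                 {0,1,2,3,4,5,6,7,8,9,10,11,12,13,14,15}
step 24: eval (c < 6)                 {0,1,2,3,4,5,6,7,8,9,10,11,12,13,14,15}
step 25: c <- (d - tid)               {0,1,2,3,4,5,6,7,8,9,10,11,12,13,14,15}

Answer: 26 steps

d: 3,12,24,36,48,60,72,84,96,108,120,132,144,156,168,180
c: 3,11,22,33,44,55,66,77,88,99,110,121,132,143,154,165
a: 0,1,2,3,4,5,6,7,8,9,10,11,12,13,14,15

steps = 26; useful = 397; efficiency = 397/416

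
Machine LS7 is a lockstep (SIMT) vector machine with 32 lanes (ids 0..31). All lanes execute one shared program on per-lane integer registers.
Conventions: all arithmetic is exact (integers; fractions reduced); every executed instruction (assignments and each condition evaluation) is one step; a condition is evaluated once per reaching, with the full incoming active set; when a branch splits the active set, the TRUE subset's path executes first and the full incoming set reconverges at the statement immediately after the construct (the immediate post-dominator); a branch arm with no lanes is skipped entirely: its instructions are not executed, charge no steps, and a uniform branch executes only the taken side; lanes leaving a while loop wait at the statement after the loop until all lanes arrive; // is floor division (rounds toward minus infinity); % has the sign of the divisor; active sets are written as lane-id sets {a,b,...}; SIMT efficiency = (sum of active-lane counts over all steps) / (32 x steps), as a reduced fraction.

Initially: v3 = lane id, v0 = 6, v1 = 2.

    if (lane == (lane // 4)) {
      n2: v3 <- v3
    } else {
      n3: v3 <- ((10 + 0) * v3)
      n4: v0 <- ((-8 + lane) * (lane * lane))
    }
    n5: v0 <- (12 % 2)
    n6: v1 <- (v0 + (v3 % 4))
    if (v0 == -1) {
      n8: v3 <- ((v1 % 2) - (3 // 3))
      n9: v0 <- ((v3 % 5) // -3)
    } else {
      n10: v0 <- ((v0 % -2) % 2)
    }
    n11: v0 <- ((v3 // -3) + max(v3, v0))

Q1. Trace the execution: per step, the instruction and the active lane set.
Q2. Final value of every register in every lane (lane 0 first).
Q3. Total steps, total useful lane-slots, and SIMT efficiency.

step 0: eval (lane == (lane // 4))   {0,1,2,3,4,5,6,7,8,9,10,11,12,13,14,15,16,17,18,19,20,21,22,23,24,25,26,27,28,29,30,31}
step 1: v3 <- v3                     {0}
step 2: v3 <- ((10 + 0) * v3)        {1,2,3,4,5,6,7,8,9,10,11,12,13,14,15,16,17,18,19,20,21,22,23,24,25,26,27,28,29,30,31}
step 3: v0 <- ((-8 + lane) * (lane * lane)) {1,2,3,4,5,6,7,8,9,10,11,12,13,14,15,16,17,18,19,20,21,22,23,24,25,26,27,28,29,30,31}
step 4: v0 <- (12 % 2)               {0,1,2,3,4,5,6,7,8,9,10,11,12,13,14,15,16,17,18,19,20,21,22,23,24,25,26,27,28,29,30,31}
step 5: v1 <- (v0 + (v3 % 4))        {0,1,2,3,4,5,6,7,8,9,10,11,12,13,14,15,16,17,18,19,20,21,22,23,24,25,26,27,28,29,30,31}
step 6: eval (v0 == -1)              {0,1,2,3,4,5,6,7,8,9,10,11,12,13,14,15,16,17,18,19,20,21,22,23,24,25,26,27,28,29,30,31}
step 7: v0 <- ((v0 % -2) % 2)        {0,1,2,3,4,5,6,7,8,9,10,11,12,13,14,15,16,17,18,19,20,21,22,23,24,25,26,27,28,29,30,31}
step 8: v0 <- ((v3 // -3) + max(v3, v0)) {0,1,2,3,4,5,6,7,8,9,10,11,12,13,14,15,16,17,18,19,20,21,22,23,24,25,26,27,28,29,30,31}

Answer: 9 steps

v3: 0,10,20,30,40,50,60,70,80,90,100,110,120,130,140,150,160,170,180,190,200,210,220,230,240,250,260,270,280,290,300,310
v0: 0,6,13,20,26,33,40,46,53,60,66,73,80,86,93,100,106,113,120,126,133,140,146,153,160,166,173,180,186,193,200,206
v1: 0,2,0,2,0,2,0,2,0,2,0,2,0,2,0,2,0,2,0,2,0,2,0,2,0,2,0,2,0,2,0,2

steps = 9; useful = 255; efficiency = 255/288 = 85/96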